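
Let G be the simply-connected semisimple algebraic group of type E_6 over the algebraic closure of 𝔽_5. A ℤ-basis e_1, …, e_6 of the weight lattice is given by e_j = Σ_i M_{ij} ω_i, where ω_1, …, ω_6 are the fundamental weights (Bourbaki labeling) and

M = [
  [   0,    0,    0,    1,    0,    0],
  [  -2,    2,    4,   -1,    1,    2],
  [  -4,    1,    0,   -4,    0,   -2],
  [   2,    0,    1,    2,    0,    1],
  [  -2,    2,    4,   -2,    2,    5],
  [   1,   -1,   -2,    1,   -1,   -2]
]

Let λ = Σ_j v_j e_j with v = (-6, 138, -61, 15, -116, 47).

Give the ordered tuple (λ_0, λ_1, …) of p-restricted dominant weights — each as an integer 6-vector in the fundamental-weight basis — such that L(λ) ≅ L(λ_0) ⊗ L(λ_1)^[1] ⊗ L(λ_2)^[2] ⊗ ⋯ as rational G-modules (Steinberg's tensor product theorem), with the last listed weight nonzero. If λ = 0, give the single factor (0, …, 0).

Compute c_i = Σ_j M_{ij} v_j with v = (-6, 138, -61, 15, -116, 47):
  c_1 = 0*-6 + 0*138 + 0*-61 + 1*15 + 0*-116 + 0*47 = 15
  c_2 = -2*-6 + 2*138 + 4*-61 + -1*15 + 1*-116 + 2*47 = 7
  c_3 = -4*-6 + 1*138 + 0*-61 + -4*15 + 0*-116 + -2*47 = 8
  c_4 = 2*-6 + 0*138 + 1*-61 + 2*15 + 0*-116 + 1*47 = 4
  c_5 = -2*-6 + 2*138 + 4*-61 + -2*15 + 2*-116 + 5*47 = 17
  c_6 = 1*-6 + -1*138 + -2*-61 + 1*15 + -1*-116 + -2*47 = 15
Expand coordinatewise in base 5:
  c_1 = 15 = 0·5^0 + 3·5^1
  c_2 = 7 = 2·5^0 + 1·5^1
  c_3 = 8 = 3·5^0 + 1·5^1
  c_4 = 4 = 4·5^0
  c_5 = 17 = 2·5^0 + 3·5^1
  c_6 = 15 = 0·5^0 + 3·5^1
λ_0 = (0, 2, 3, 4, 2, 0)
λ_1 = (3, 1, 1, 0, 3, 3)

((0, 2, 3, 4, 2, 0), (3, 1, 1, 0, 3, 3))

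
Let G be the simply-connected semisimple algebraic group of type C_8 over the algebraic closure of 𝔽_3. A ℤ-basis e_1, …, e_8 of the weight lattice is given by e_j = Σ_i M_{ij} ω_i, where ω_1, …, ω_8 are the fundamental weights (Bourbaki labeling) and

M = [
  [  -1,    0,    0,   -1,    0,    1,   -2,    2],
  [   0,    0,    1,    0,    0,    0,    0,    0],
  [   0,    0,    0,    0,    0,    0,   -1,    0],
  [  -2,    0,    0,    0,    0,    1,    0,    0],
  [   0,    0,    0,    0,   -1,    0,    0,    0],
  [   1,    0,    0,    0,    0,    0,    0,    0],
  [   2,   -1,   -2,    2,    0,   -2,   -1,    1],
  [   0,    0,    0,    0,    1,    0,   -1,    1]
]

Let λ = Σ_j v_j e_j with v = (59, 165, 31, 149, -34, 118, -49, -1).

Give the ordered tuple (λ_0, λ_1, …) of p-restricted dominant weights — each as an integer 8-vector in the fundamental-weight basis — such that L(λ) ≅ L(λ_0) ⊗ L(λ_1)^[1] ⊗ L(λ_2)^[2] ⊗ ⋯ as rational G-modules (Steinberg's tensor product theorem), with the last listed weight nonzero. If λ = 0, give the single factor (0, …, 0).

Converting to the ω-basis (c_i = row i of M dotted with v = (59, 165, 31, 149, -34, 118, -49, -1)):
  c_1 = -1*59 + 0*165 + 0*31 + -1*149 + 0*-34 + 1*118 + -2*-49 + 2*-1 = 6
  c_2 = 0*59 + 0*165 + 1*31 + 0*149 + 0*-34 + 0*118 + 0*-49 + 0*-1 = 31
  c_3 = 0*59 + 0*165 + 0*31 + 0*149 + 0*-34 + 0*118 + -1*-49 + 0*-1 = 49
  c_4 = -2*59 + 0*165 + 0*31 + 0*149 + 0*-34 + 1*118 + 0*-49 + 0*-1 = 0
  c_5 = 0*59 + 0*165 + 0*31 + 0*149 + -1*-34 + 0*118 + 0*-49 + 0*-1 = 34
  c_6 = 1*59 + 0*165 + 0*31 + 0*149 + 0*-34 + 0*118 + 0*-49 + 0*-1 = 59
  c_7 = 2*59 + -1*165 + -2*31 + 2*149 + 0*-34 + -2*118 + -1*-49 + 1*-1 = 1
  c_8 = 0*59 + 0*165 + 0*31 + 0*149 + 1*-34 + 0*118 + -1*-49 + 1*-1 = 14
Base-3 expansion of each c_i:
  c_1 = 6 = 0·3^0 + 2·3^1
  c_2 = 31 = 1·3^0 + 1·3^1 + 0·3^2 + 1·3^3
  c_3 = 49 = 1·3^0 + 1·3^1 + 2·3^2 + 1·3^3
  c_4 = 0
  c_5 = 34 = 1·3^0 + 2·3^1 + 0·3^2 + 1·3^3
  c_6 = 59 = 2·3^0 + 1·3^1 + 0·3^2 + 2·3^3
  c_7 = 1 = 1·3^0
  c_8 = 14 = 2·3^0 + 1·3^1 + 1·3^2
p-restricted factor λ_0 = (0, 1, 1, 0, 1, 2, 1, 2)
p-restricted factor λ_1 = (2, 1, 1, 0, 2, 1, 0, 1)
p-restricted factor λ_2 = (0, 0, 2, 0, 0, 0, 0, 1)
p-restricted factor λ_3 = (0, 1, 1, 0, 1, 2, 0, 0)

((0, 1, 1, 0, 1, 2, 1, 2), (2, 1, 1, 0, 2, 1, 0, 1), (0, 0, 2, 0, 0, 0, 0, 1), (0, 1, 1, 0, 1, 2, 0, 0))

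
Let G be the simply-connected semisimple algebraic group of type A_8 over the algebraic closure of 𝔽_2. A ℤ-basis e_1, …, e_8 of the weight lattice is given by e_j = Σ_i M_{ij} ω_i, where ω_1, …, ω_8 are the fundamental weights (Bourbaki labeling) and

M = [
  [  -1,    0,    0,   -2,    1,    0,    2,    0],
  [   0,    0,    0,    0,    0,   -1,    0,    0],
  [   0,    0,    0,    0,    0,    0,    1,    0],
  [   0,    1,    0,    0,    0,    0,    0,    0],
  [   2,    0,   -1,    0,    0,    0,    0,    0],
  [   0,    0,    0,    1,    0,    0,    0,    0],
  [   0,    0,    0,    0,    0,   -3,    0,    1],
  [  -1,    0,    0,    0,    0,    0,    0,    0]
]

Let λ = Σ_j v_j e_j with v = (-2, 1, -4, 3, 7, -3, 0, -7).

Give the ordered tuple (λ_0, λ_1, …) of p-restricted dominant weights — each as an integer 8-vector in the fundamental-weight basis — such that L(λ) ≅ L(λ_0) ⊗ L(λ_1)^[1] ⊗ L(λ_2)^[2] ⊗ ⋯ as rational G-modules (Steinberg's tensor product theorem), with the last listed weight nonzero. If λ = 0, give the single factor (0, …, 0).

((1, 1, 0, 1, 0, 1, 0, 0), (1, 1, 0, 0, 0, 1, 1, 1))

Compute c_i = Σ_j M_{ij} v_j with v = (-2, 1, -4, 3, 7, -3, 0, -7):
  c_1 = (-1)·(-2) + (0)·(1) + (0)·(-4) + (-2)·(3) + (1)·(7) + (0)·(-3) + (2)·(0) + (0)·(-7) = 3
  c_2 = (0)·(-2) + (0)·(1) + (0)·(-4) + (0)·(3) + (0)·(7) + (-1)·(-3) + (0)·(0) + (0)·(-7) = 3
  c_3 = (0)·(-2) + (0)·(1) + (0)·(-4) + (0)·(3) + (0)·(7) + (0)·(-3) + (1)·(0) + (0)·(-7) = 0
  c_4 = (0)·(-2) + (1)·(1) + (0)·(-4) + (0)·(3) + (0)·(7) + (0)·(-3) + (0)·(0) + (0)·(-7) = 1
  c_5 = (2)·(-2) + (0)·(1) + (-1)·(-4) + (0)·(3) + (0)·(7) + (0)·(-3) + (0)·(0) + (0)·(-7) = 0
  c_6 = (0)·(-2) + (0)·(1) + (0)·(-4) + (1)·(3) + (0)·(7) + (0)·(-3) + (0)·(0) + (0)·(-7) = 3
  c_7 = (0)·(-2) + (0)·(1) + (0)·(-4) + (0)·(3) + (0)·(7) + (-3)·(-3) + (0)·(0) + (1)·(-7) = 2
  c_8 = (-1)·(-2) + (0)·(1) + (0)·(-4) + (0)·(3) + (0)·(7) + (0)·(-3) + (0)·(0) + (0)·(-7) = 2
Writing each c_i in base p = 2:
  c_1 = 3 = 1·2^0 + 1·2^1
  c_2 = 3 = 1·2^0 + 1·2^1
  c_3 = 0
  c_4 = 1 = 1·2^0
  c_5 = 0
  c_6 = 3 = 1·2^0 + 1·2^1
  c_7 = 2 = 0·2^0 + 1·2^1
  c_8 = 2 = 0·2^0 + 1·2^1
p-restricted factor λ_0 = (1, 1, 0, 1, 0, 1, 0, 0)
p-restricted factor λ_1 = (1, 1, 0, 0, 0, 1, 1, 1)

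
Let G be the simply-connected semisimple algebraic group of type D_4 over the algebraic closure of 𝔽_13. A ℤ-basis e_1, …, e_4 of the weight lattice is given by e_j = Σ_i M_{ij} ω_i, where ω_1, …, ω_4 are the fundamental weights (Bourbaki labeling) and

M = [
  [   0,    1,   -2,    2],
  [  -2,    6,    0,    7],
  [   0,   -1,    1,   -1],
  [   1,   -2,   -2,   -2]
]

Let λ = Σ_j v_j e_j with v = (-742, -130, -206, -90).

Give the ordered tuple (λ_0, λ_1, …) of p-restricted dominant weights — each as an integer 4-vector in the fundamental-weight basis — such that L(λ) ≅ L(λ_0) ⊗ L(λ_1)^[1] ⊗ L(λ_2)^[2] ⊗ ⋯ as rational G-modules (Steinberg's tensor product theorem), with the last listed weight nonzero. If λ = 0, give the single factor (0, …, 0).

Converting to the ω-basis (c_i = row i of M dotted with v = (-742, -130, -206, -90)):
  c_1 = 0*-742 + 1*-130 + -2*-206 + 2*-90 = 102
  c_2 = -2*-742 + 6*-130 + 0*-206 + 7*-90 = 74
  c_3 = 0*-742 + -1*-130 + 1*-206 + -1*-90 = 14
  c_4 = 1*-742 + -2*-130 + -2*-206 + -2*-90 = 110
Writing each c_i in base p = 13:
  c_1 = 102 = 11·13^0 + 7·13^1
  c_2 = 74 = 9·13^0 + 5·13^1
  c_3 = 14 = 1·13^0 + 1·13^1
  c_4 = 110 = 6·13^0 + 8·13^1
p-restricted factor λ_0 = (11, 9, 1, 6)
p-restricted factor λ_1 = (7, 5, 1, 8)

((11, 9, 1, 6), (7, 5, 1, 8))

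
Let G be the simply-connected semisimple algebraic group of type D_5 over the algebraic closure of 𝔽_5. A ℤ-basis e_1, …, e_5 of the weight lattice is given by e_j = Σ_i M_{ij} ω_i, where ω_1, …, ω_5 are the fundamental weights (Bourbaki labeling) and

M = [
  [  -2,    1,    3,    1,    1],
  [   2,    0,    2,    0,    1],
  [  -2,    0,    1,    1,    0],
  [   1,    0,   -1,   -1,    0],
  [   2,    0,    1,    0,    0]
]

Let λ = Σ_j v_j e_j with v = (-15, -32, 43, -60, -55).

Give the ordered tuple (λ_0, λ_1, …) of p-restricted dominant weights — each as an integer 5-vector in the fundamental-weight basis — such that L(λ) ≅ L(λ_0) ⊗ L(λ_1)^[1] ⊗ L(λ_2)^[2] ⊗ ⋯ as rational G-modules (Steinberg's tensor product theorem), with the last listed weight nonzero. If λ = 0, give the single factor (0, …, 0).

((2, 1, 3, 2, 3), (2, 0, 2, 0, 2))

Compute c_i = Σ_j M_{ij} v_j with v = (-15, -32, 43, -60, -55):
  c_1 = (-2)·(-15) + (1)·(-32) + (3)·(43) + (1)·(-60) + (1)·(-55) = 12
  c_2 = (2)·(-15) + (0)·(-32) + (2)·(43) + (0)·(-60) + (1)·(-55) = 1
  c_3 = (-2)·(-15) + (0)·(-32) + (1)·(43) + (1)·(-60) + (0)·(-55) = 13
  c_4 = (1)·(-15) + (0)·(-32) + (-1)·(43) + (-1)·(-60) + (0)·(-55) = 2
  c_5 = (2)·(-15) + (0)·(-32) + (1)·(43) + (0)·(-60) + (0)·(-55) = 13
Base-5 expansion of each c_i:
  c_1 = 12 = 2·5^0 + 2·5^1
  c_2 = 1 = 1·5^0
  c_3 = 13 = 3·5^0 + 2·5^1
  c_4 = 2 = 2·5^0
  c_5 = 13 = 3·5^0 + 2·5^1
p-restricted factor λ_0 = (2, 1, 3, 2, 3)
p-restricted factor λ_1 = (2, 0, 2, 0, 2)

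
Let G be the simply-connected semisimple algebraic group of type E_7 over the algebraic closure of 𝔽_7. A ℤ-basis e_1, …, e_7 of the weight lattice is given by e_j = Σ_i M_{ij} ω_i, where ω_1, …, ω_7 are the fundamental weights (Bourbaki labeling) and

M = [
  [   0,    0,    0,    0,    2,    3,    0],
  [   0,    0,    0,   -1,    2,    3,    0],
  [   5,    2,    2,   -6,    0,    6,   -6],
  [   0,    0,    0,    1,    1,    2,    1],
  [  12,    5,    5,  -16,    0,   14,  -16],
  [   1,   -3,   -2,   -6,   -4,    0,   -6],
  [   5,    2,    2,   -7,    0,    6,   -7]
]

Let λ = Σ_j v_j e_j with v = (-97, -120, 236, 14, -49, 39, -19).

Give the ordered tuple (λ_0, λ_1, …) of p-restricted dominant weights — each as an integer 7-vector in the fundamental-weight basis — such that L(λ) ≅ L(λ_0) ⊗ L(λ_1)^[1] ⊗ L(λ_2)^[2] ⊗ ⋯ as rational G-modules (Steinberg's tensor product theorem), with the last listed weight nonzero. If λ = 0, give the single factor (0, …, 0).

((5, 5, 4, 3, 0, 3, 2), (2, 0, 1, 3, 6, 2, 2))

Converting to the ω-basis (c_i = row i of M dotted with v = (-97, -120, 236, 14, -49, 39, -19)):
  c_1 = (0)·(-97) + (0)·(-120) + 0·236 + 0·14 + (2)·(-49) + 3·39 + (0)·(-19) = 19
  c_2 = (0)·(-97) + (0)·(-120) + 0·236 + (-1)·(14) + (2)·(-49) + 3·39 + (0)·(-19) = 5
  c_3 = (5)·(-97) + (2)·(-120) + 2·236 + (-6)·(14) + (0)·(-49) + 6·39 + (-6)·(-19) = 11
  c_4 = (0)·(-97) + (0)·(-120) + 0·236 + 1·14 + (1)·(-49) + 2·39 + (1)·(-19) = 24
  c_5 = (12)·(-97) + (5)·(-120) + 5·236 + (-16)·(14) + (0)·(-49) + 14·39 + (-16)·(-19) = 42
  c_6 = (1)·(-97) + (-3)·(-120) + (-2)·(236) + (-6)·(14) + (-4)·(-49) + 0·39 + (-6)·(-19) = 17
  c_7 = (5)·(-97) + (2)·(-120) + 2·236 + (-7)·(14) + (0)·(-49) + 6·39 + (-7)·(-19) = 16
Writing each c_i in base p = 7:
  c_1 = 19 = 5·7^0 + 2·7^1
  c_2 = 5 = 5·7^0
  c_3 = 11 = 4·7^0 + 1·7^1
  c_4 = 24 = 3·7^0 + 3·7^1
  c_5 = 42 = 0·7^0 + 6·7^1
  c_6 = 17 = 3·7^0 + 2·7^1
  c_7 = 16 = 2·7^0 + 2·7^1
λ_0 = (5, 5, 4, 3, 0, 3, 2)
λ_1 = (2, 0, 1, 3, 6, 2, 2)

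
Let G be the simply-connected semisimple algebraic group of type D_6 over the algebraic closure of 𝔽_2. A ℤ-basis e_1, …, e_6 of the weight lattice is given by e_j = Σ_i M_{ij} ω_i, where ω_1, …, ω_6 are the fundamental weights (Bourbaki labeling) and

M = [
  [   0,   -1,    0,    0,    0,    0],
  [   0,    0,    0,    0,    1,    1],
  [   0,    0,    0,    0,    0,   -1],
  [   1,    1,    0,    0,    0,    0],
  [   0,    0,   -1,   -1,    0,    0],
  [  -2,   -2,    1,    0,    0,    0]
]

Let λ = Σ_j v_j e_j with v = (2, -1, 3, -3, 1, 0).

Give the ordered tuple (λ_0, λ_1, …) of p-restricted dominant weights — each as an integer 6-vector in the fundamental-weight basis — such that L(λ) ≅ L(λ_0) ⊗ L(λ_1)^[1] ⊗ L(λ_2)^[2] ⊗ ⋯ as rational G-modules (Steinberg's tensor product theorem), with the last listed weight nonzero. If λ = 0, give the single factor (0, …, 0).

((1, 1, 0, 1, 0, 1),)

Converting to the ω-basis (c_i = row i of M dotted with v = (2, -1, 3, -3, 1, 0)):
  c_1 = 0·2 + (-1)·(-1) + 0·3 + (0)·(-3) + 0·1 + 0·0 = 1
  c_2 = 0·2 + (0)·(-1) + 0·3 + (0)·(-3) + 1·1 + 1·0 = 1
  c_3 = 0·2 + (0)·(-1) + 0·3 + (0)·(-3) + 0·1 + (-1)·(0) = 0
  c_4 = 1·2 + (1)·(-1) + 0·3 + (0)·(-3) + 0·1 + 0·0 = 1
  c_5 = 0·2 + (0)·(-1) + (-1)·(3) + (-1)·(-3) + 0·1 + 0·0 = 0
  c_6 = (-2)·(2) + (-2)·(-1) + 1·3 + (0)·(-3) + 0·1 + 0·0 = 1
Base-2 expansion of each c_i:
  c_1 = 1 = 1·2^0
  c_2 = 1 = 1·2^0
  c_3 = 0
  c_4 = 1 = 1·2^0
  c_5 = 0
  c_6 = 1 = 1·2^0
λ_0 = (1, 1, 0, 1, 0, 1)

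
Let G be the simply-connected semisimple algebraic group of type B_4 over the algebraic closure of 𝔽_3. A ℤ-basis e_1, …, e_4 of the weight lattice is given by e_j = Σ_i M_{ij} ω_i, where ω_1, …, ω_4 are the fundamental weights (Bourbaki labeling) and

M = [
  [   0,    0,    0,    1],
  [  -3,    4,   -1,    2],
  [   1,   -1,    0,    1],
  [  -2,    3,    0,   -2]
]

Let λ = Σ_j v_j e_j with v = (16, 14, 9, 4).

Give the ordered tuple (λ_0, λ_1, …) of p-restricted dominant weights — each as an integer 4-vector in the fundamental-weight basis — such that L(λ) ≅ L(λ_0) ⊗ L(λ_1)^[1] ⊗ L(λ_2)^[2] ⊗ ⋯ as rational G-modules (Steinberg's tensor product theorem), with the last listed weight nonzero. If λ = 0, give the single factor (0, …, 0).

Converting to the ω-basis (c_i = row i of M dotted with v = (16, 14, 9, 4)):
  c_1 = (0)·(16) + (0)·(14) + (0)·(9) + (1)·(4) = 4
  c_2 = (-3)·(16) + (4)·(14) + (-1)·(9) + (2)·(4) = 7
  c_3 = (1)·(16) + (-1)·(14) + (0)·(9) + (1)·(4) = 6
  c_4 = (-2)·(16) + (3)·(14) + (0)·(9) + (-2)·(4) = 2
Expand coordinatewise in base 3:
  c_1 = 4 = 1·3^0 + 1·3^1
  c_2 = 7 = 1·3^0 + 2·3^1
  c_3 = 6 = 0·3^0 + 2·3^1
  c_4 = 2 = 2·3^0
p-restricted factor λ_0 = (1, 1, 0, 2)
p-restricted factor λ_1 = (1, 2, 2, 0)

((1, 1, 0, 2), (1, 2, 2, 0))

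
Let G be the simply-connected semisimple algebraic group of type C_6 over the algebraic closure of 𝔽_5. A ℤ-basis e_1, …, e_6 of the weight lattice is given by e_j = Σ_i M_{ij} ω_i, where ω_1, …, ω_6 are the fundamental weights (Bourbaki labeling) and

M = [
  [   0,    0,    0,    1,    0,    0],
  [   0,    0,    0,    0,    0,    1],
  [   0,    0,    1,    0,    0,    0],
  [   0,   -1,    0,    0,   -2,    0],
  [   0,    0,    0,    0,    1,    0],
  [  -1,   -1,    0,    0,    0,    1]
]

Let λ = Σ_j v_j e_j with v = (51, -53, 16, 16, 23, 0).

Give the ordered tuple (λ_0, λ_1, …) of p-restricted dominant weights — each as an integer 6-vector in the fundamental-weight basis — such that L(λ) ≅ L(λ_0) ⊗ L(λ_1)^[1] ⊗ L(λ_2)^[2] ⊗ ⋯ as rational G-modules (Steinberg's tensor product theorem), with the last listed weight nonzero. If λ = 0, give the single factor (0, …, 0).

((1, 0, 1, 2, 3, 2), (3, 0, 3, 1, 4, 0))

Change of basis e → ω: c = M·v where v = (51, -53, 16, 16, 23, 0):
  c_1 = (0)·(51) + (0)·(-53) + (0)·(16) + (1)·(16) + (0)·(23) + (0)·(0) = 16
  c_2 = (0)·(51) + (0)·(-53) + (0)·(16) + (0)·(16) + (0)·(23) + (1)·(0) = 0
  c_3 = (0)·(51) + (0)·(-53) + (1)·(16) + (0)·(16) + (0)·(23) + (0)·(0) = 16
  c_4 = (0)·(51) + (-1)·(-53) + (0)·(16) + (0)·(16) + (-2)·(23) + (0)·(0) = 7
  c_5 = (0)·(51) + (0)·(-53) + (0)·(16) + (0)·(16) + (1)·(23) + (0)·(0) = 23
  c_6 = (-1)·(51) + (-1)·(-53) + (0)·(16) + (0)·(16) + (0)·(23) + (1)·(0) = 2
Expand coordinatewise in base 5:
  c_1 = 16 = 1·5^0 + 3·5^1
  c_2 = 0
  c_3 = 16 = 1·5^0 + 3·5^1
  c_4 = 7 = 2·5^0 + 1·5^1
  c_5 = 23 = 3·5^0 + 4·5^1
  c_6 = 2 = 2·5^0
λ_0 = (1, 0, 1, 2, 3, 2)
λ_1 = (3, 0, 3, 1, 4, 0)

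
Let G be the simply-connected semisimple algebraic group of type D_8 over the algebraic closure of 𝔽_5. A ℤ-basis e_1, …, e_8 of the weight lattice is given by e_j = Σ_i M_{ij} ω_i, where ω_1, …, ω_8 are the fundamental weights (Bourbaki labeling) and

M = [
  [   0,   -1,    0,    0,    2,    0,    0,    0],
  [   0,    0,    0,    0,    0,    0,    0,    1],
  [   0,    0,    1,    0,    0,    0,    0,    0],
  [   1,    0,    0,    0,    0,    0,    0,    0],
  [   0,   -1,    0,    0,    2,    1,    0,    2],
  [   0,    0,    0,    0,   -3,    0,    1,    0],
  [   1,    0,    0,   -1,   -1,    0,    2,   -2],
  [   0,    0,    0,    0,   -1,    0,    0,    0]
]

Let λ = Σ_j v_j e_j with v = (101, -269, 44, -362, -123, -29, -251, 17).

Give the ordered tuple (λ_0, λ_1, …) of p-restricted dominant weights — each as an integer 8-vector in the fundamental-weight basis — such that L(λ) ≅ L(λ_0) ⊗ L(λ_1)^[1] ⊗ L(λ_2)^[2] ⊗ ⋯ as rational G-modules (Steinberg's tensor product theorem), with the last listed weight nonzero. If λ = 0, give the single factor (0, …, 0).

((3, 2, 4, 1, 3, 3, 0, 3), (4, 3, 3, 0, 0, 3, 0, 4), (0, 0, 1, 4, 1, 4, 2, 4))

In the fundamental-weight basis, λ has coordinates c = M·v (v = (101, -269, 44, -362, -123, -29, -251, 17)):
  c_1 = 0*101 + -1*-269 + 0*44 + 0*-362 + 2*-123 + 0*-29 + 0*-251 + 0*17 = 23
  c_2 = 0*101 + 0*-269 + 0*44 + 0*-362 + 0*-123 + 0*-29 + 0*-251 + 1*17 = 17
  c_3 = 0*101 + 0*-269 + 1*44 + 0*-362 + 0*-123 + 0*-29 + 0*-251 + 0*17 = 44
  c_4 = 1*101 + 0*-269 + 0*44 + 0*-362 + 0*-123 + 0*-29 + 0*-251 + 0*17 = 101
  c_5 = 0*101 + -1*-269 + 0*44 + 0*-362 + 2*-123 + 1*-29 + 0*-251 + 2*17 = 28
  c_6 = 0*101 + 0*-269 + 0*44 + 0*-362 + -3*-123 + 0*-29 + 1*-251 + 0*17 = 118
  c_7 = 1*101 + 0*-269 + 0*44 + -1*-362 + -1*-123 + 0*-29 + 2*-251 + -2*17 = 50
  c_8 = 0*101 + 0*-269 + 0*44 + 0*-362 + -1*-123 + 0*-29 + 0*-251 + 0*17 = 123
p = 5; digits c_i = Σ_j d_{ij}·5^j, 0 ≤ d_{ij} < 5:
  c_1 = 23 = 3·5^0 + 4·5^1
  c_2 = 17 = 2·5^0 + 3·5^1
  c_3 = 44 = 4·5^0 + 3·5^1 + 1·5^2
  c_4 = 101 = 1·5^0 + 0·5^1 + 4·5^2
  c_5 = 28 = 3·5^0 + 0·5^1 + 1·5^2
  c_6 = 118 = 3·5^0 + 3·5^1 + 4·5^2
  c_7 = 50 = 0·5^0 + 0·5^1 + 2·5^2
  c_8 = 123 = 3·5^0 + 4·5^1 + 4·5^2
p-restricted factor λ_0 = (3, 2, 4, 1, 3, 3, 0, 3)
p-restricted factor λ_1 = (4, 3, 3, 0, 0, 3, 0, 4)
p-restricted factor λ_2 = (0, 0, 1, 4, 1, 4, 2, 4)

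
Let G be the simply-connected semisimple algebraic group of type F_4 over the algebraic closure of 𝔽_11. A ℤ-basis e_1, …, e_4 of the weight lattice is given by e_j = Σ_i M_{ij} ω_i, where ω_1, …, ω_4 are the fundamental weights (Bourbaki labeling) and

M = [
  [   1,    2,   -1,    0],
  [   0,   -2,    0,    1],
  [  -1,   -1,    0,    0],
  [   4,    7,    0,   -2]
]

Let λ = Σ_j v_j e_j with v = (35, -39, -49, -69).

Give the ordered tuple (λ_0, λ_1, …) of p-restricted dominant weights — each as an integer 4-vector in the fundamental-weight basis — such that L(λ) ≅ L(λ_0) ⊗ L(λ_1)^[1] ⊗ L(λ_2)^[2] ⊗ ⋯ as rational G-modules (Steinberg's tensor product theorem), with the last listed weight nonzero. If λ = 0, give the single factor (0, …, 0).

((6, 9, 4, 5),)

Converting to the ω-basis (c_i = row i of M dotted with v = (35, -39, -49, -69)):
  c_1 = 1*35 + 2*-39 + -1*-49 + 0*-69 = 6
  c_2 = 0*35 + -2*-39 + 0*-49 + 1*-69 = 9
  c_3 = -1*35 + -1*-39 + 0*-49 + 0*-69 = 4
  c_4 = 4*35 + 7*-39 + 0*-49 + -2*-69 = 5
Expand coordinatewise in base 11:
  c_1 = 6 = 6·11^0
  c_2 = 9 = 9·11^0
  c_3 = 4 = 4·11^0
  c_4 = 5 = 5·11^0
λ_0 = (6, 9, 4, 5)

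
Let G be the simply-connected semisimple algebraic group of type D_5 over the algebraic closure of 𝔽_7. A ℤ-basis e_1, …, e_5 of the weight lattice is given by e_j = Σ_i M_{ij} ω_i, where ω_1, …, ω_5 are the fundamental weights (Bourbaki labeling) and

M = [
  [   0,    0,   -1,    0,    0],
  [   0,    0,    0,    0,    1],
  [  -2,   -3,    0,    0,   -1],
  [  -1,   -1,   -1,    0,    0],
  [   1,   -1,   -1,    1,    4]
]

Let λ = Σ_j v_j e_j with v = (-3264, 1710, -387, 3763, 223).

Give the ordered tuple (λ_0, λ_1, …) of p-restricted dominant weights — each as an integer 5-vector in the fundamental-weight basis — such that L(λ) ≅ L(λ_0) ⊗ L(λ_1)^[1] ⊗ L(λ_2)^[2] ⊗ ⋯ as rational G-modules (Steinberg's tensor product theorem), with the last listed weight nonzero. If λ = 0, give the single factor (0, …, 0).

Converting to the ω-basis (c_i = row i of M dotted with v = (-3264, 1710, -387, 3763, 223)):
  c_1 = (0)·(-3264) + (0)·(1710) + (-1)·(-387) + (0)·(3763) + (0)·(223) = 387
  c_2 = (0)·(-3264) + (0)·(1710) + (0)·(-387) + (0)·(3763) + (1)·(223) = 223
  c_3 = (-2)·(-3264) + (-3)·(1710) + (0)·(-387) + (0)·(3763) + (-1)·(223) = 1175
  c_4 = (-1)·(-3264) + (-1)·(1710) + (-1)·(-387) + (0)·(3763) + (0)·(223) = 1941
  c_5 = (1)·(-3264) + (-1)·(1710) + (-1)·(-387) + (1)·(3763) + (4)·(223) = 68
Base-7 expansion of each c_i:
  c_1 = 387 = 2·7^0 + 6·7^1 + 0·7^2 + 1·7^3
  c_2 = 223 = 6·7^0 + 3·7^1 + 4·7^2
  c_3 = 1175 = 6·7^0 + 6·7^1 + 2·7^2 + 3·7^3
  c_4 = 1941 = 2·7^0 + 4·7^1 + 4·7^2 + 5·7^3
  c_5 = 68 = 5·7^0 + 2·7^1 + 1·7^2
Factor λ_0 = (2, 6, 6, 2, 5)
Factor λ_1 = (6, 3, 6, 4, 2)
Factor λ_2 = (0, 4, 2, 4, 1)
Factor λ_3 = (1, 0, 3, 5, 0)

((2, 6, 6, 2, 5), (6, 3, 6, 4, 2), (0, 4, 2, 4, 1), (1, 0, 3, 5, 0))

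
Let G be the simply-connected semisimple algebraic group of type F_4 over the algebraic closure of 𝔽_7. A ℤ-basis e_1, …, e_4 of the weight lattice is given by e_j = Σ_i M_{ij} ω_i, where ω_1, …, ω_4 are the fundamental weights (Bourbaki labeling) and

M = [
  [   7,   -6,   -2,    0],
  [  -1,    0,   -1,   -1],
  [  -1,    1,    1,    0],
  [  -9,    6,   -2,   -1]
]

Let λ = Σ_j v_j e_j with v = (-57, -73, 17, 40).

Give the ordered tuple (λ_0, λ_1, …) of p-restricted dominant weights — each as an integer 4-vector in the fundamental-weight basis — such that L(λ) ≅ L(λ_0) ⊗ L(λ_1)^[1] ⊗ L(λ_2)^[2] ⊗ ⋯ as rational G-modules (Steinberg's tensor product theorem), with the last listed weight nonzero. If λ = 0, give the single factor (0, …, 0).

((5, 0, 1, 1),)

In the fundamental-weight basis, λ has coordinates c = M·v (v = (-57, -73, 17, 40)):
  c_1 = (7)·(-57) + (-6)·(-73) + (-2)·(17) + 0·40 = 5
  c_2 = (-1)·(-57) + (0)·(-73) + (-1)·(17) + (-1)·(40) = 0
  c_3 = (-1)·(-57) + (1)·(-73) + 1·17 + 0·40 = 1
  c_4 = (-9)·(-57) + (6)·(-73) + (-2)·(17) + (-1)·(40) = 1
Expand coordinatewise in base 7:
  c_1 = 5 = 5·7^0
  c_2 = 0
  c_3 = 1 = 1·7^0
  c_4 = 1 = 1·7^0
Factor λ_0 = (5, 0, 1, 1)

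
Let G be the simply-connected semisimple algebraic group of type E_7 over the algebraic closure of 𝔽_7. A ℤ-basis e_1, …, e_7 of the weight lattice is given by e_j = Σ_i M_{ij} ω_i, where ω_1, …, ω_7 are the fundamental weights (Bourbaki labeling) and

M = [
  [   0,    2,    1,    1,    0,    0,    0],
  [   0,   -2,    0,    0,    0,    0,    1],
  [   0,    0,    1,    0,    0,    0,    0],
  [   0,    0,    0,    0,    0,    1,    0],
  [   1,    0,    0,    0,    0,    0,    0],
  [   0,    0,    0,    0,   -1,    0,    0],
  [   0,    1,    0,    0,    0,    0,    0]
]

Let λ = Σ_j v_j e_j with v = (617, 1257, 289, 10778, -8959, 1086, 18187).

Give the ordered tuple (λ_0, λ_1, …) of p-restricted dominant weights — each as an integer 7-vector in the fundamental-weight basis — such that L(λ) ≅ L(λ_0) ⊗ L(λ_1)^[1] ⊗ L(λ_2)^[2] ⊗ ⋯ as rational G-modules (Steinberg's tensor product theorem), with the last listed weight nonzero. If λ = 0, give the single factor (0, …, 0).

((1, 0, 2, 1, 1, 6, 4), (1, 6, 6, 1, 4, 5, 4), (4, 4, 5, 1, 5, 0, 4), (4, 3, 0, 3, 1, 5, 3), (5, 6, 0, 0, 0, 3, 0))

Compute c_i = Σ_j M_{ij} v_j with v = (617, 1257, 289, 10778, -8959, 1086, 18187):
  c_1 = (0)·(617) + (2)·(1257) + (1)·(289) + (1)·(10778) + (0)·(-8959) + (0)·(1086) + (0)·(18187) = 13581
  c_2 = (0)·(617) + (-2)·(1257) + (0)·(289) + (0)·(10778) + (0)·(-8959) + (0)·(1086) + (1)·(18187) = 15673
  c_3 = (0)·(617) + (0)·(1257) + (1)·(289) + (0)·(10778) + (0)·(-8959) + (0)·(1086) + (0)·(18187) = 289
  c_4 = (0)·(617) + (0)·(1257) + (0)·(289) + (0)·(10778) + (0)·(-8959) + (1)·(1086) + (0)·(18187) = 1086
  c_5 = (1)·(617) + (0)·(1257) + (0)·(289) + (0)·(10778) + (0)·(-8959) + (0)·(1086) + (0)·(18187) = 617
  c_6 = (0)·(617) + (0)·(1257) + (0)·(289) + (0)·(10778) + (-1)·(-8959) + (0)·(1086) + (0)·(18187) = 8959
  c_7 = (0)·(617) + (1)·(1257) + (0)·(289) + (0)·(10778) + (0)·(-8959) + (0)·(1086) + (0)·(18187) = 1257
Expand coordinatewise in base 7:
  c_1 = 13581 = 1·7^0 + 1·7^1 + 4·7^2 + 4·7^3 + 5·7^4
  c_2 = 15673 = 0·7^0 + 6·7^1 + 4·7^2 + 3·7^3 + 6·7^4
  c_3 = 289 = 2·7^0 + 6·7^1 + 5·7^2
  c_4 = 1086 = 1·7^0 + 1·7^1 + 1·7^2 + 3·7^3
  c_5 = 617 = 1·7^0 + 4·7^1 + 5·7^2 + 1·7^3
  c_6 = 8959 = 6·7^0 + 5·7^1 + 0·7^2 + 5·7^3 + 3·7^4
  c_7 = 1257 = 4·7^0 + 4·7^1 + 4·7^2 + 3·7^3
λ_0 = (1, 0, 2, 1, 1, 6, 4)
λ_1 = (1, 6, 6, 1, 4, 5, 4)
λ_2 = (4, 4, 5, 1, 5, 0, 4)
λ_3 = (4, 3, 0, 3, 1, 5, 3)
λ_4 = (5, 6, 0, 0, 0, 3, 0)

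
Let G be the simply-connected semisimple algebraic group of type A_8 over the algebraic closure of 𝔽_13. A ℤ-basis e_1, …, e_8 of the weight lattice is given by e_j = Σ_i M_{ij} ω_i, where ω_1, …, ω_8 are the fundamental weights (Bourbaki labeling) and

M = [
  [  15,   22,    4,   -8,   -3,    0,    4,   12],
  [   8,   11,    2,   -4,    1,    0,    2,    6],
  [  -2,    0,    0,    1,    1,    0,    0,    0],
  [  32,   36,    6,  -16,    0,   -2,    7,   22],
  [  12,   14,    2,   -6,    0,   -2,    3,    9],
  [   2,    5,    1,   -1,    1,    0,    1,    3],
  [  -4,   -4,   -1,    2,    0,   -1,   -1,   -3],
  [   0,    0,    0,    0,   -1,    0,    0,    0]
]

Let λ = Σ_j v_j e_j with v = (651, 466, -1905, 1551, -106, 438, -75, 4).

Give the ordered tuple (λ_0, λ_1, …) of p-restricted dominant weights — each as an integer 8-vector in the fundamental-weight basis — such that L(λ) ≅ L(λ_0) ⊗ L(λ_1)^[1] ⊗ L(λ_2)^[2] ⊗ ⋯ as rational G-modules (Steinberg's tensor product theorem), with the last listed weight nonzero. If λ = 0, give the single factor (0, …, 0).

((3, 10, 0, 10, 12, 7, 8, 2), (4, 6, 11, 3, 11, 0, 12, 8))

Compute c_i = Σ_j M_{ij} v_j with v = (651, 466, -1905, 1551, -106, 438, -75, 4):
  c_1 = (15)·(651) + (22)·(466) + (4)·(-1905) + (-8)·(1551) + (-3)·(-106) + (0)·(438) + (4)·(-75) + (12)·(4) = 55
  c_2 = (8)·(651) + (11)·(466) + (2)·(-1905) + (-4)·(1551) + (1)·(-106) + (0)·(438) + (2)·(-75) + (6)·(4) = 88
  c_3 = (-2)·(651) + (0)·(466) + (0)·(-1905) + (1)·(1551) + (1)·(-106) + (0)·(438) + (0)·(-75) + (0)·(4) = 143
  c_4 = (32)·(651) + (36)·(466) + (6)·(-1905) + (-16)·(1551) + (0)·(-106) + (-2)·(438) + (7)·(-75) + (22)·(4) = 49
  c_5 = (12)·(651) + (14)·(466) + (2)·(-1905) + (-6)·(1551) + (0)·(-106) + (-2)·(438) + (3)·(-75) + (9)·(4) = 155
  c_6 = (2)·(651) + (5)·(466) + (1)·(-1905) + (-1)·(1551) + (1)·(-106) + (0)·(438) + (1)·(-75) + (3)·(4) = 7
  c_7 = (-4)·(651) + (-4)·(466) + (-1)·(-1905) + (2)·(1551) + (0)·(-106) + (-1)·(438) + (-1)·(-75) + (-3)·(4) = 164
  c_8 = (0)·(651) + (0)·(466) + (0)·(-1905) + (0)·(1551) + (-1)·(-106) + (0)·(438) + (0)·(-75) + (0)·(4) = 106
Writing each c_i in base p = 13:
  c_1 = 55 = 3·13^0 + 4·13^1
  c_2 = 88 = 10·13^0 + 6·13^1
  c_3 = 143 = 0·13^0 + 11·13^1
  c_4 = 49 = 10·13^0 + 3·13^1
  c_5 = 155 = 12·13^0 + 11·13^1
  c_6 = 7 = 7·13^0
  c_7 = 164 = 8·13^0 + 12·13^1
  c_8 = 106 = 2·13^0 + 8·13^1
p-restricted factor λ_0 = (3, 10, 0, 10, 12, 7, 8, 2)
p-restricted factor λ_1 = (4, 6, 11, 3, 11, 0, 12, 8)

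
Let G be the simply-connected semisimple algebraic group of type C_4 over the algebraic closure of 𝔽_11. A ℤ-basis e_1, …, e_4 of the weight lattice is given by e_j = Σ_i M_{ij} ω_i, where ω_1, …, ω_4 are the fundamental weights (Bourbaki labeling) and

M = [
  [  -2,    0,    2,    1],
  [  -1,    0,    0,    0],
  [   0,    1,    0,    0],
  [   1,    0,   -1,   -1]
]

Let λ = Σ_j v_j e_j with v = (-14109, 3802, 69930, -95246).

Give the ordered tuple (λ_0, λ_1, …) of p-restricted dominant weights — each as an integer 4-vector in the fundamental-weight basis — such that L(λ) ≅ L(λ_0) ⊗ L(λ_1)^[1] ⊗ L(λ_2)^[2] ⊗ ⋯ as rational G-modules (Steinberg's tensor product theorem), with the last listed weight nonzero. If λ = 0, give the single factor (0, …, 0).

((1, 7, 7, 9), (10, 6, 4, 6), (7, 6, 9, 4), (10, 10, 2, 8), (4, 0, 0, 0))

Compute c_i = Σ_j M_{ij} v_j with v = (-14109, 3802, 69930, -95246):
  c_1 = (-2)·(-14109) + 0·3802 + 2·69930 + (1)·(-95246) = 72832
  c_2 = (-1)·(-14109) + 0·3802 + 0·69930 + (0)·(-95246) = 14109
  c_3 = (0)·(-14109) + 1·3802 + 0·69930 + (0)·(-95246) = 3802
  c_4 = (1)·(-14109) + 0·3802 + (-1)·(69930) + (-1)·(-95246) = 11207
Expand coordinatewise in base 11:
  c_1 = 72832 = 1·11^0 + 10·11^1 + 7·11^2 + 10·11^3 + 4·11^4
  c_2 = 14109 = 7·11^0 + 6·11^1 + 6·11^2 + 10·11^3
  c_3 = 3802 = 7·11^0 + 4·11^1 + 9·11^2 + 2·11^3
  c_4 = 11207 = 9·11^0 + 6·11^1 + 4·11^2 + 8·11^3
p-restricted factor λ_0 = (1, 7, 7, 9)
p-restricted factor λ_1 = (10, 6, 4, 6)
p-restricted factor λ_2 = (7, 6, 9, 4)
p-restricted factor λ_3 = (10, 10, 2, 8)
p-restricted factor λ_4 = (4, 0, 0, 0)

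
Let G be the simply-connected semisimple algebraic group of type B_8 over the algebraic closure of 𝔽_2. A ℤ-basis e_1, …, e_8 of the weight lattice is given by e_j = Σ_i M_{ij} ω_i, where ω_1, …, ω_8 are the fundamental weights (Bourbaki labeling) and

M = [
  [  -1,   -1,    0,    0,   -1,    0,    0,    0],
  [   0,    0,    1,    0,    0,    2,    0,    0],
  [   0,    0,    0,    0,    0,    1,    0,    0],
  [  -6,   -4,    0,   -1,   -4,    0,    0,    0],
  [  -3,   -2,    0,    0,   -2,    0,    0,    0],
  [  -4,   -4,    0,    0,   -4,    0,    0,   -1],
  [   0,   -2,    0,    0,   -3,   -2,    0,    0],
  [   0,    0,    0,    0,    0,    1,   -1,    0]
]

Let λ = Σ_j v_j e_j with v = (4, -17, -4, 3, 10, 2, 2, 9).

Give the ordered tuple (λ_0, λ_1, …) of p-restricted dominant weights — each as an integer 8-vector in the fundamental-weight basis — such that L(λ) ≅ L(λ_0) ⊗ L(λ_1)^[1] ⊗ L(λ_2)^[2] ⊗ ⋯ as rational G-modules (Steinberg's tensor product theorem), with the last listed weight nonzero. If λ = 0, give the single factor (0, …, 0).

((1, 0, 0, 1, 0, 1, 0, 0), (1, 0, 1, 0, 1, 1, 0, 0))

ω-coordinates c = M·v, v = (4, -17, -4, 3, 10, 2, 2, 9):
  c_1 = (-1)·(4) + (-1)·(-17) + (0)·(-4) + 0·3 + (-1)·(10) + 0·2 + 0·2 + 0·9 = 3
  c_2 = 0·4 + (0)·(-17) + (1)·(-4) + 0·3 + 0·10 + 2·2 + 0·2 + 0·9 = 0
  c_3 = 0·4 + (0)·(-17) + (0)·(-4) + 0·3 + 0·10 + 1·2 + 0·2 + 0·9 = 2
  c_4 = (-6)·(4) + (-4)·(-17) + (0)·(-4) + (-1)·(3) + (-4)·(10) + 0·2 + 0·2 + 0·9 = 1
  c_5 = (-3)·(4) + (-2)·(-17) + (0)·(-4) + 0·3 + (-2)·(10) + 0·2 + 0·2 + 0·9 = 2
  c_6 = (-4)·(4) + (-4)·(-17) + (0)·(-4) + 0·3 + (-4)·(10) + 0·2 + 0·2 + (-1)·(9) = 3
  c_7 = 0·4 + (-2)·(-17) + (0)·(-4) + 0·3 + (-3)·(10) + (-2)·(2) + 0·2 + 0·9 = 0
  c_8 = 0·4 + (0)·(-17) + (0)·(-4) + 0·3 + 0·10 + 1·2 + (-1)·(2) + 0·9 = 0
Base-2 expansion of each c_i:
  c_1 = 3 = 1·2^0 + 1·2^1
  c_2 = 0
  c_3 = 2 = 0·2^0 + 1·2^1
  c_4 = 1 = 1·2^0
  c_5 = 2 = 0·2^0 + 1·2^1
  c_6 = 3 = 1·2^0 + 1·2^1
  c_7 = 0
  c_8 = 0
λ_0 = (1, 0, 0, 1, 0, 1, 0, 0)
λ_1 = (1, 0, 1, 0, 1, 1, 0, 0)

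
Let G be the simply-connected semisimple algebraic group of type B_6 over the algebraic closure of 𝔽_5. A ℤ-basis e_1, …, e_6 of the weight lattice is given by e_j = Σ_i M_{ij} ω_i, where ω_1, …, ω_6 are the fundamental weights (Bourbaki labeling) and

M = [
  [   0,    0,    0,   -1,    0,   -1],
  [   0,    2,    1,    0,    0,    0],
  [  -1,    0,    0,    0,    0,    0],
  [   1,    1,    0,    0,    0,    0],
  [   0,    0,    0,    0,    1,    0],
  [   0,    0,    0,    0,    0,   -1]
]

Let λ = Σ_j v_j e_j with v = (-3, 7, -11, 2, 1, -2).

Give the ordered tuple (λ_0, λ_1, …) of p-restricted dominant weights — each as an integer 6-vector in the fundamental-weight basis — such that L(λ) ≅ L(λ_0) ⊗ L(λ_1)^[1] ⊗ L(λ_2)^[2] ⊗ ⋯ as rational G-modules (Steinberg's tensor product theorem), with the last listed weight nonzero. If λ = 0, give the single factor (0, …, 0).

((0, 3, 3, 4, 1, 2),)

ω-coordinates c = M·v, v = (-3, 7, -11, 2, 1, -2):
  c_1 = (0)·(-3) + (0)·(7) + (0)·(-11) + (-1)·(2) + (0)·(1) + (-1)·(-2) = 0
  c_2 = (0)·(-3) + (2)·(7) + (1)·(-11) + (0)·(2) + (0)·(1) + (0)·(-2) = 3
  c_3 = (-1)·(-3) + (0)·(7) + (0)·(-11) + (0)·(2) + (0)·(1) + (0)·(-2) = 3
  c_4 = (1)·(-3) + (1)·(7) + (0)·(-11) + (0)·(2) + (0)·(1) + (0)·(-2) = 4
  c_5 = (0)·(-3) + (0)·(7) + (0)·(-11) + (0)·(2) + (1)·(1) + (0)·(-2) = 1
  c_6 = (0)·(-3) + (0)·(7) + (0)·(-11) + (0)·(2) + (0)·(1) + (-1)·(-2) = 2
p = 5; digits c_i = Σ_j d_{ij}·5^j, 0 ≤ d_{ij} < 5:
  c_1 = 0
  c_2 = 3 = 3·5^0
  c_3 = 3 = 3·5^0
  c_4 = 4 = 4·5^0
  c_5 = 1 = 1·5^0
  c_6 = 2 = 2·5^0
λ_0 = (0, 3, 3, 4, 1, 2)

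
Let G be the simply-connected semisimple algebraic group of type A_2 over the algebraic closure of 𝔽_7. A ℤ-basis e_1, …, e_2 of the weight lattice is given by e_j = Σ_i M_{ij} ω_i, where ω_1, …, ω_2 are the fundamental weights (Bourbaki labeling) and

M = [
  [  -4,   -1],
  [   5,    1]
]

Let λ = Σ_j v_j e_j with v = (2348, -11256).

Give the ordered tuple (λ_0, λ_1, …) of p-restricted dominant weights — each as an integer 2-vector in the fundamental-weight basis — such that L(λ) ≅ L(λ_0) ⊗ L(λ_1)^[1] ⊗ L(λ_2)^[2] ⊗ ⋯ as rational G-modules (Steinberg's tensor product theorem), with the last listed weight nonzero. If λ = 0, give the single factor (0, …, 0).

((2, 1), (0, 6), (3, 2), (5, 1))

In the fundamental-weight basis, λ has coordinates c = M·v (v = (2348, -11256)):
  c_1 = (-4)·(2348) + (-1)·(-11256) = 1864
  c_2 = (5)·(2348) + (1)·(-11256) = 484
Base-7 expansion of each c_i:
  c_1 = 1864 = 2·7^0 + 0·7^1 + 3·7^2 + 5·7^3
  c_2 = 484 = 1·7^0 + 6·7^1 + 2·7^2 + 1·7^3
λ_0 = (2, 1)
λ_1 = (0, 6)
λ_2 = (3, 2)
λ_3 = (5, 1)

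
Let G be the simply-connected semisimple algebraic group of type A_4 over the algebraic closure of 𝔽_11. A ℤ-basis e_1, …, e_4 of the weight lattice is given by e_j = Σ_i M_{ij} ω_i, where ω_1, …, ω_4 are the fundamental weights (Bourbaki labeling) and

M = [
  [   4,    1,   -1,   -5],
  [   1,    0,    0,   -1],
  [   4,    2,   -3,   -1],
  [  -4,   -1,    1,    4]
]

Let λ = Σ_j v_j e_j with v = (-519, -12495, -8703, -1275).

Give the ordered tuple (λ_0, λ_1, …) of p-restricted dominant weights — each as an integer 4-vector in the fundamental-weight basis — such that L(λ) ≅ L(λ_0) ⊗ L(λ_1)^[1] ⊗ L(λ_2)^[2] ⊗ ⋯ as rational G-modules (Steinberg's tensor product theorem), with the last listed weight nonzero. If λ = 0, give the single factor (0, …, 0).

((1, 8, 10, 9), (2, 2, 6, 3), (4, 6, 2, 6))

Converting to the ω-basis (c_i = row i of M dotted with v = (-519, -12495, -8703, -1275)):
  c_1 = (4)·(-519) + (1)·(-12495) + (-1)·(-8703) + (-5)·(-1275) = 507
  c_2 = (1)·(-519) + (0)·(-12495) + (0)·(-8703) + (-1)·(-1275) = 756
  c_3 = (4)·(-519) + (2)·(-12495) + (-3)·(-8703) + (-1)·(-1275) = 318
  c_4 = (-4)·(-519) + (-1)·(-12495) + (1)·(-8703) + (4)·(-1275) = 768
Expand coordinatewise in base 11:
  c_1 = 507 = 1·11^0 + 2·11^1 + 4·11^2
  c_2 = 756 = 8·11^0 + 2·11^1 + 6·11^2
  c_3 = 318 = 10·11^0 + 6·11^1 + 2·11^2
  c_4 = 768 = 9·11^0 + 3·11^1 + 6·11^2
Factor λ_0 = (1, 8, 10, 9)
Factor λ_1 = (2, 2, 6, 3)
Factor λ_2 = (4, 6, 2, 6)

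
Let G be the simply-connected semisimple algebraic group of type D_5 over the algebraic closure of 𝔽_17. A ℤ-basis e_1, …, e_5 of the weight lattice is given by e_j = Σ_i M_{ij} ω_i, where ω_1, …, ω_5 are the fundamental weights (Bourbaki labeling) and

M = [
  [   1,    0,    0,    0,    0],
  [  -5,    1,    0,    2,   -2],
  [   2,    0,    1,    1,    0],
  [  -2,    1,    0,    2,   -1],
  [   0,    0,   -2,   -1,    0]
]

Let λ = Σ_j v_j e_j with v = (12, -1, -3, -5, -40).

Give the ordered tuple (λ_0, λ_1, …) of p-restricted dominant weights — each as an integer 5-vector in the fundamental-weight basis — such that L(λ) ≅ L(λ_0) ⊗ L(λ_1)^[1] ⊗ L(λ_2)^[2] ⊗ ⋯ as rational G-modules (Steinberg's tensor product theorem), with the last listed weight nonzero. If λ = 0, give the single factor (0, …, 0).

((12, 9, 16, 5, 11),)

ω-coordinates c = M·v, v = (12, -1, -3, -5, -40):
  c_1 = 1*12 + 0*-1 + 0*-3 + 0*-5 + 0*-40 = 12
  c_2 = -5*12 + 1*-1 + 0*-3 + 2*-5 + -2*-40 = 9
  c_3 = 2*12 + 0*-1 + 1*-3 + 1*-5 + 0*-40 = 16
  c_4 = -2*12 + 1*-1 + 0*-3 + 2*-5 + -1*-40 = 5
  c_5 = 0*12 + 0*-1 + -2*-3 + -1*-5 + 0*-40 = 11
Expand coordinatewise in base 17:
  c_1 = 12 = 12·17^0
  c_2 = 9 = 9·17^0
  c_3 = 16 = 16·17^0
  c_4 = 5 = 5·17^0
  c_5 = 11 = 11·17^0
λ_0 = (12, 9, 16, 5, 11)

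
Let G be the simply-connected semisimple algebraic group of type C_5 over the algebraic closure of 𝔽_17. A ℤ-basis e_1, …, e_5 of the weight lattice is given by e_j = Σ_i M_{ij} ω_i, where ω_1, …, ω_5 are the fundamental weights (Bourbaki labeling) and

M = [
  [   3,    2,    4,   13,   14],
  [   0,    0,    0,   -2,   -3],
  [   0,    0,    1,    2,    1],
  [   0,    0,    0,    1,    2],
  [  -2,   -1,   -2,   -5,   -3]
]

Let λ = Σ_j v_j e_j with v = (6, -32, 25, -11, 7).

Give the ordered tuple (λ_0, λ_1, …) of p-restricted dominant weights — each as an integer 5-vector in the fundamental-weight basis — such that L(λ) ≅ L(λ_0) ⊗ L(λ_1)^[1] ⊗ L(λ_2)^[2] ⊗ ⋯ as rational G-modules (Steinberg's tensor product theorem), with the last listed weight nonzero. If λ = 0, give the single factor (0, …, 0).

((9, 1, 10, 3, 4),)

Compute c_i = Σ_j M_{ij} v_j with v = (6, -32, 25, -11, 7):
  c_1 = 3*6 + 2*-32 + 4*25 + 13*-11 + 14*7 = 9
  c_2 = 0*6 + 0*-32 + 0*25 + -2*-11 + -3*7 = 1
  c_3 = 0*6 + 0*-32 + 1*25 + 2*-11 + 1*7 = 10
  c_4 = 0*6 + 0*-32 + 0*25 + 1*-11 + 2*7 = 3
  c_5 = -2*6 + -1*-32 + -2*25 + -5*-11 + -3*7 = 4
Writing each c_i in base p = 17:
  c_1 = 9 = 9·17^0
  c_2 = 1 = 1·17^0
  c_3 = 10 = 10·17^0
  c_4 = 3 = 3·17^0
  c_5 = 4 = 4·17^0
p-restricted factor λ_0 = (9, 1, 10, 3, 4)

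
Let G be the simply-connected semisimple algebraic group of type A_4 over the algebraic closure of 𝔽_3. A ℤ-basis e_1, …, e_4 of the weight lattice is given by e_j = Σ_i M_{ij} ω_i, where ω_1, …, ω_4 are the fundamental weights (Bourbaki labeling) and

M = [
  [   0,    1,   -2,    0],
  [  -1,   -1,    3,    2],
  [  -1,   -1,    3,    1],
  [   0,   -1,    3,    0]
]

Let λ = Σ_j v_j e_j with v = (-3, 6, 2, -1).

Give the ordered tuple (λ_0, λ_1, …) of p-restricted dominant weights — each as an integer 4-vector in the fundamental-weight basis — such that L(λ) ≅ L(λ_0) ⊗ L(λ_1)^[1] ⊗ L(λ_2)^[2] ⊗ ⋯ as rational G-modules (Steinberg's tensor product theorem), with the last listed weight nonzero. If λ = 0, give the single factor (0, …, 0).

ω-coordinates c = M·v, v = (-3, 6, 2, -1):
  c_1 = (0)·(-3) + 1·6 + (-2)·(2) + (0)·(-1) = 2
  c_2 = (-1)·(-3) + (-1)·(6) + 3·2 + (2)·(-1) = 1
  c_3 = (-1)·(-3) + (-1)·(6) + 3·2 + (1)·(-1) = 2
  c_4 = (0)·(-3) + (-1)·(6) + 3·2 + (0)·(-1) = 0
p = 3; digits c_i = Σ_j d_{ij}·3^j, 0 ≤ d_{ij} < 3:
  c_1 = 2 = 2·3^0
  c_2 = 1 = 1·3^0
  c_3 = 2 = 2·3^0
  c_4 = 0
p-restricted factor λ_0 = (2, 1, 2, 0)

((2, 1, 2, 0),)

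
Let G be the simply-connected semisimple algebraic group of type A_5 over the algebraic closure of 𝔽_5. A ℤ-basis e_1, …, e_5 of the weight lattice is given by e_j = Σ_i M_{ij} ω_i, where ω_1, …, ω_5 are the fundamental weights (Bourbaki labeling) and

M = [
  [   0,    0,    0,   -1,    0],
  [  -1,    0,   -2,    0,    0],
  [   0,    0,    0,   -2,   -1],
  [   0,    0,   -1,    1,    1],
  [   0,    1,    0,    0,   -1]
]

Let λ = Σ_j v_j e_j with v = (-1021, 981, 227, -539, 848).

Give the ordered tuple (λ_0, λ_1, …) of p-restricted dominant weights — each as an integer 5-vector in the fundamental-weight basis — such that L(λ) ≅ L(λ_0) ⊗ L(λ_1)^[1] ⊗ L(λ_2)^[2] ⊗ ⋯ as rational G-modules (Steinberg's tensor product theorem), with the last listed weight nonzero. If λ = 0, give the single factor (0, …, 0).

ω-coordinates c = M·v, v = (-1021, 981, 227, -539, 848):
  c_1 = (0)·(-1021) + (0)·(981) + (0)·(227) + (-1)·(-539) + (0)·(848) = 539
  c_2 = (-1)·(-1021) + (0)·(981) + (-2)·(227) + (0)·(-539) + (0)·(848) = 567
  c_3 = (0)·(-1021) + (0)·(981) + (0)·(227) + (-2)·(-539) + (-1)·(848) = 230
  c_4 = (0)·(-1021) + (0)·(981) + (-1)·(227) + (1)·(-539) + (1)·(848) = 82
  c_5 = (0)·(-1021) + (1)·(981) + (0)·(227) + (0)·(-539) + (-1)·(848) = 133
Expand coordinatewise in base 5:
  c_1 = 539 = 4·5^0 + 2·5^1 + 1·5^2 + 4·5^3
  c_2 = 567 = 2·5^0 + 3·5^1 + 2·5^2 + 4·5^3
  c_3 = 230 = 0·5^0 + 1·5^1 + 4·5^2 + 1·5^3
  c_4 = 82 = 2·5^0 + 1·5^1 + 3·5^2
  c_5 = 133 = 3·5^0 + 1·5^1 + 0·5^2 + 1·5^3
p-restricted factor λ_0 = (4, 2, 0, 2, 3)
p-restricted factor λ_1 = (2, 3, 1, 1, 1)
p-restricted factor λ_2 = (1, 2, 4, 3, 0)
p-restricted factor λ_3 = (4, 4, 1, 0, 1)

((4, 2, 0, 2, 3), (2, 3, 1, 1, 1), (1, 2, 4, 3, 0), (4, 4, 1, 0, 1))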